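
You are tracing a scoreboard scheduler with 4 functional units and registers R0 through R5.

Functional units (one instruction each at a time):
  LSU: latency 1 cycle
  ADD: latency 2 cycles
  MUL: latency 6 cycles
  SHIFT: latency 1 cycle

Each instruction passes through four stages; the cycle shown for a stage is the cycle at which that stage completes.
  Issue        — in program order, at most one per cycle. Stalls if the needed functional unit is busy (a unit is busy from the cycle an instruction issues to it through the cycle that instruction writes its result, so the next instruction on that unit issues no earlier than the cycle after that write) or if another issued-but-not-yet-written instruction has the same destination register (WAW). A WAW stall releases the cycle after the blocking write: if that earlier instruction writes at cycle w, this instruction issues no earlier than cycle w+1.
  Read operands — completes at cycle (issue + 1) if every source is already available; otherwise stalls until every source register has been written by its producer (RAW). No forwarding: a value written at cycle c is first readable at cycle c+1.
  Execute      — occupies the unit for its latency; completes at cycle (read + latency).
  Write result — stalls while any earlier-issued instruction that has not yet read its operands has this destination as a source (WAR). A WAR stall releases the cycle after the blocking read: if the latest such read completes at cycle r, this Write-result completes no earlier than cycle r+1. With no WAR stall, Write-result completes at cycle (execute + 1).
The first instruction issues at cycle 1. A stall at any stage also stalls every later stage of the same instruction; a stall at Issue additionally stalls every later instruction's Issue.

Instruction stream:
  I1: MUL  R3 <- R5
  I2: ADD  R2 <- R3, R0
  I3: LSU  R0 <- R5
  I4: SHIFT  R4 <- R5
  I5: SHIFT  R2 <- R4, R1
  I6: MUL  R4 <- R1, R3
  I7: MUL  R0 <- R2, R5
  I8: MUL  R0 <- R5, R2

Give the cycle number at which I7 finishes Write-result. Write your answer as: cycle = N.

cycle = 32

I1  is:1  ro:2  ex:8  wr:9
I2  is:2  ro:10  ex:12  wr:13  — RAW R3: wait I1 write@9
I3  is:3  ro:4  ex:5  wr:11  — WAR R0: wait I2 read@10
I4  is:4  ro:5  ex:6  wr:7
I5  is:14  ro:15  ex:16  wr:17  — WAW R2: wait I2 write@13
I6  is:15  ro:16  ex:22  wr:23
I7  is:24  ro:25  ex:31  wr:32  — struct: MUL busy until I6 writes@23
I8  is:33  ro:34  ex:40  wr:41  — struct: MUL busy until I7 writes@32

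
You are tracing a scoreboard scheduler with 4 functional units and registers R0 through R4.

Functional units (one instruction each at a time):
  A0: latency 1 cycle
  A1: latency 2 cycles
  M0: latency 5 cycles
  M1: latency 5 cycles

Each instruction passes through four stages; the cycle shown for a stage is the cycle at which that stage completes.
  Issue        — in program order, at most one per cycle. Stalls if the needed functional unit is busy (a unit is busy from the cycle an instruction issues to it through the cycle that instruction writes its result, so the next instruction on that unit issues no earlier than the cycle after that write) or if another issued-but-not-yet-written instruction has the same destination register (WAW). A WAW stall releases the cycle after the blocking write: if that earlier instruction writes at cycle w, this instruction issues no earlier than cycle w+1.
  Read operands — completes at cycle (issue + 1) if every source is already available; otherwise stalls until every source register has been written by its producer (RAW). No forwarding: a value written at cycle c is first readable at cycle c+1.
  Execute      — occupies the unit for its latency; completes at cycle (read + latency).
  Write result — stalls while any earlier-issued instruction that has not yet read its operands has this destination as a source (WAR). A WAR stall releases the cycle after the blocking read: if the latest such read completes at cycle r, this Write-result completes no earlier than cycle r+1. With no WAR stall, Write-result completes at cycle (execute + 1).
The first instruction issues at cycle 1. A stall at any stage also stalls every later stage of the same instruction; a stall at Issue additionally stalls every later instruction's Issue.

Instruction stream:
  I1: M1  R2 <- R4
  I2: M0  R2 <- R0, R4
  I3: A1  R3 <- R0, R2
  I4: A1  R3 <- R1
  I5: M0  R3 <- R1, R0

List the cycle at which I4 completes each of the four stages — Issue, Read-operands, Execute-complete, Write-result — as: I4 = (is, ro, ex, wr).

I1: IS=1 RO=2 EX=7 WR=8
I2: IS=9 RO=10 EX=15 WR=16  [WAW R2: wait I1 write@8]
I3: IS=10 RO=17 EX=19 WR=20  [RAW R2: wait I2 write@16]
I4: IS=21 RO=22 EX=24 WR=25  [struct: A1 busy until I3 writes@20]
I5: IS=26 RO=27 EX=32 WR=33  [WAW R3: wait I4 write@25]

I4 = (21, 22, 24, 25)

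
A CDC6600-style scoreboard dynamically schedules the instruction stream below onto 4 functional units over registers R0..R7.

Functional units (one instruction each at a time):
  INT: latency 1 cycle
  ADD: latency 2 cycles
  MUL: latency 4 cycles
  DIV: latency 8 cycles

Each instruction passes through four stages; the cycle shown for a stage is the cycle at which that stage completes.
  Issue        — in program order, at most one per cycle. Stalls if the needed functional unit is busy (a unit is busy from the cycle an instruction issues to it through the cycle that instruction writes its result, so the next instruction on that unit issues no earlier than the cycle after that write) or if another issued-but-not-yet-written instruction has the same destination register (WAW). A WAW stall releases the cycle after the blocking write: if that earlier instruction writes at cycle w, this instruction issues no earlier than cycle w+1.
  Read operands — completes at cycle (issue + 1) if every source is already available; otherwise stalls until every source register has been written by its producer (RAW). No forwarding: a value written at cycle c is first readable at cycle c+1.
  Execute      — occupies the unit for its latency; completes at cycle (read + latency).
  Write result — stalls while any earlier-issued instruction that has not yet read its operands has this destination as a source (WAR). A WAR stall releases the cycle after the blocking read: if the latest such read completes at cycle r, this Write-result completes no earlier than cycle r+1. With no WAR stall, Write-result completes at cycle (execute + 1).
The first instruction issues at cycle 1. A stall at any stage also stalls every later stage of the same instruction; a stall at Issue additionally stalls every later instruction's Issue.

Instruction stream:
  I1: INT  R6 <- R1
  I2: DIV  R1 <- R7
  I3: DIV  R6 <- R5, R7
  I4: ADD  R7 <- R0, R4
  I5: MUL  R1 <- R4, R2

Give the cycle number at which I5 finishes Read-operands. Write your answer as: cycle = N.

cycle = 16

1) issue 1, read 2, done 3, write 4
2) issue 2, read 3, done 11, write 12
3) issue 13, read 14, done 22, write 23  <struct: DIV busy until I2 writes@12>
4) issue 14, read 15, done 17, write 18
5) issue 15, read 16, done 20, write 21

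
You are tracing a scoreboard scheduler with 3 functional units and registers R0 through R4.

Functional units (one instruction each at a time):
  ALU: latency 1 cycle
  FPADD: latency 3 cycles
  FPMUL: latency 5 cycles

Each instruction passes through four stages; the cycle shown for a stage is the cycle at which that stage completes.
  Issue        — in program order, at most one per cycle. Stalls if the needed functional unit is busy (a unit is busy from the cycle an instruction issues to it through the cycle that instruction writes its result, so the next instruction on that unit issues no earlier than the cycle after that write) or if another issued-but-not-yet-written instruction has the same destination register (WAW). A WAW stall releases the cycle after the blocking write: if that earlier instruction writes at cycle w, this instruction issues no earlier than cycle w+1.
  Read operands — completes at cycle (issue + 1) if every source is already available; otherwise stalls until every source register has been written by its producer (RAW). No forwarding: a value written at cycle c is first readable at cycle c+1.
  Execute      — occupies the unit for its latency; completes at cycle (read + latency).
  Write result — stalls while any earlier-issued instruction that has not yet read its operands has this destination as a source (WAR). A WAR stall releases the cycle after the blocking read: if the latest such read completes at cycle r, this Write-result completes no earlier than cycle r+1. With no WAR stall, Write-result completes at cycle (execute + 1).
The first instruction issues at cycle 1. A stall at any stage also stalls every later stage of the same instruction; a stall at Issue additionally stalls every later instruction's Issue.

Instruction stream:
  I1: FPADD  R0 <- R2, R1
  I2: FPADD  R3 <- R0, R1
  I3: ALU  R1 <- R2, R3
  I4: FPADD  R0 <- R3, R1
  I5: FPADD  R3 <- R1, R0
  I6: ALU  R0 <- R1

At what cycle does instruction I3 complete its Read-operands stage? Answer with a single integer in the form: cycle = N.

  I1 | 1 | 2 | 5 | 6
  I2 | 7 | 8 | 11 | 12   struct: FPADD busy until I1 writes@6
  I3 | 8 | 13 | 14 | 15   RAW R3: wait I2 write@12
  I4 | 13 | 16 | 19 | 20   struct: FPADD busy until I2 writes@12 · RAW R1: wait I3 write@15
  I5 | 21 | 22 | 25 | 26   struct: FPADD busy until I4 writes@20
  I6 | 22 | 23 | 24 | 25

cycle = 13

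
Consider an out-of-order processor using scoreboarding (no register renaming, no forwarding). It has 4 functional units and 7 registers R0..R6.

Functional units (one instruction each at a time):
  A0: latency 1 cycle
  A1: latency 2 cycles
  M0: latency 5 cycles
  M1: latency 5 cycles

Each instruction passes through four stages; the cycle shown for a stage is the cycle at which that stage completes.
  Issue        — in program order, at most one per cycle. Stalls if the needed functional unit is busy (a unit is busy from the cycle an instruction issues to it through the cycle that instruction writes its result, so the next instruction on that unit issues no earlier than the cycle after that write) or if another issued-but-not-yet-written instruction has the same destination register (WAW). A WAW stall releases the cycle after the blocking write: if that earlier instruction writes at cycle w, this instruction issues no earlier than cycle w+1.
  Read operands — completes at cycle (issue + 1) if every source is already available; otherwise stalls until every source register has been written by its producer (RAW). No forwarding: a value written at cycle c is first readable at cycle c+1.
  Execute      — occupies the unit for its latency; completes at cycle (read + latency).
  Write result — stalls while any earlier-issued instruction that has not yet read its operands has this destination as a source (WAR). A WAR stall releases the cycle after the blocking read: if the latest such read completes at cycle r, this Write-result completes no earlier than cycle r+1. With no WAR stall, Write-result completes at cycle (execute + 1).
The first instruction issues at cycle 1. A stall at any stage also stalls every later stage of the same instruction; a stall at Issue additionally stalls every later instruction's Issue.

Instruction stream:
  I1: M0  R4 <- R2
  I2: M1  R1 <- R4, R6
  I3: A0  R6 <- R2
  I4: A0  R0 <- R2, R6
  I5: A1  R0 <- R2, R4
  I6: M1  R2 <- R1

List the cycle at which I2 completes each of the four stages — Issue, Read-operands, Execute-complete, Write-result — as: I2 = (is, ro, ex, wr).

[I1] 1/2/7/8
[I2] 2/9/14/15  (RAW R4: wait I1 write@8)
[I3] 3/4/5/10  (WAR R6: wait I2 read@9)
[I4] 11/12/13/14  (struct: A0 busy until I3 writes@10)
[I5] 15/16/18/19  (WAW R0: wait I4 write@14)
[I6] 16/17/22/23

I2 = (2, 9, 14, 15)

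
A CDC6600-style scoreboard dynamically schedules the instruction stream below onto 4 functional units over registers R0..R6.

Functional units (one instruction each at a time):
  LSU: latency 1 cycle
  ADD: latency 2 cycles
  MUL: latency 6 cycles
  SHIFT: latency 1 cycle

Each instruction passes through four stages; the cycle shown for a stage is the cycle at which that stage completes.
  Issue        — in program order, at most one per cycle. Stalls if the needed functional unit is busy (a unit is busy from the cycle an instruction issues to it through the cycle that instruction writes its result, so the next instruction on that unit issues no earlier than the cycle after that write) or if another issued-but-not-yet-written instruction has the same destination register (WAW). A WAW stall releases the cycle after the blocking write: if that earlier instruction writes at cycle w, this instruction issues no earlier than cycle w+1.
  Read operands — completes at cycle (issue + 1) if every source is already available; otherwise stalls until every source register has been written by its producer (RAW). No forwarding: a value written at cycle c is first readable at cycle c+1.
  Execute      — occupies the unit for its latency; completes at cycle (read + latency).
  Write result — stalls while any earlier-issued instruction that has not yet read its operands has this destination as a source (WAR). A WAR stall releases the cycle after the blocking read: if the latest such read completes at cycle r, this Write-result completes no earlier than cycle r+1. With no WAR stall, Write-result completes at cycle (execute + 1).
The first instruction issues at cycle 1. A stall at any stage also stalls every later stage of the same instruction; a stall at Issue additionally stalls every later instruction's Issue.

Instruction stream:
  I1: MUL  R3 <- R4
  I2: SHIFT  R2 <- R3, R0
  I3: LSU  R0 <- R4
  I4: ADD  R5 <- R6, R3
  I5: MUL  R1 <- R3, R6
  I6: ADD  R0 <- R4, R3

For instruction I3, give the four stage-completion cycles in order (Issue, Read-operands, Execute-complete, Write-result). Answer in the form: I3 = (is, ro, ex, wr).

I3 = (3, 4, 5, 11)

cycle 1: issue I1 (MUL)
cycle 2: I1 read-ops; issue I2 (SHIFT)
cycle 3: issue I3 (LSU)
cycle 4: I3 read-ops; issue I4 (ADD)
cycle 5: I3 finished on LSU
cycle 8: I1 finished on MUL
cycle 9: I1→R3
cycle 10: I2 read-ops; I4 read-ops; issue I5 (MUL)
cycle 11: I2 finished on SHIFT; I3→R0; I5 read-ops
cycle 12: I2→R2; I4 finished on ADD
cycle 13: I4→R5
cycle 14: issue I6 (ADD)
cycle 15: I6 read-ops
cycle 17: I5 finished on MUL; I6 finished on ADD
cycle 18: I5→R1; I6→R0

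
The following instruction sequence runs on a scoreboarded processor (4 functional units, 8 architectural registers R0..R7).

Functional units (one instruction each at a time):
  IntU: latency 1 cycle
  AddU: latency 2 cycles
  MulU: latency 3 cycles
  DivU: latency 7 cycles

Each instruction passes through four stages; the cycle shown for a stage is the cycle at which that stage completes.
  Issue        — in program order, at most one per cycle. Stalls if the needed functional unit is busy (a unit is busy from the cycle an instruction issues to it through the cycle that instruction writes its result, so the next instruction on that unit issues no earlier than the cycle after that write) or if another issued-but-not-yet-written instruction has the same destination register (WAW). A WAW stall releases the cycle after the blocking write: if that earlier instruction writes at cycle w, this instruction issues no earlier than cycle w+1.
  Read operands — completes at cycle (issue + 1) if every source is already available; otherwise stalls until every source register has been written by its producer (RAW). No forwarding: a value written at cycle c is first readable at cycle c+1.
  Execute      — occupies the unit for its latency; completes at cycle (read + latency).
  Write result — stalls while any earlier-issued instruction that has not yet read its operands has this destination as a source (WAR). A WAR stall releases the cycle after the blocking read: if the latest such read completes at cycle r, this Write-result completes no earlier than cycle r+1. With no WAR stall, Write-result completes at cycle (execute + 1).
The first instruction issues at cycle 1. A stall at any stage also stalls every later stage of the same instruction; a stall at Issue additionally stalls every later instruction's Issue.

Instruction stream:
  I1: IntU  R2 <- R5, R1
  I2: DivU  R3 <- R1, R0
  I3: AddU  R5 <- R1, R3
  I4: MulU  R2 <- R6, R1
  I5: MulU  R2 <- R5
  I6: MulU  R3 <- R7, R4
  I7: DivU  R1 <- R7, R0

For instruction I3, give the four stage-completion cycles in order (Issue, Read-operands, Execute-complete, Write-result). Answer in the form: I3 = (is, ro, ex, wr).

t=1  issue I1 (IntU)
t=2  I1 read-ops · issue I2 (DivU)
t=3  I1 finished on IntU · I2 read-ops · issue I3 (AddU)
t=4  I1→R2
t=5  issue I4 (MulU)
t=6  I4 read-ops
t=9  I4 finished on MulU
t=10  I2 finished on DivU · I4→R2
t=11  I2→R3 · issue I5 (MulU)
t=12  I3 read-ops
t=14  I3 finished on AddU
t=15  I3→R5
t=16  I5 read-ops
t=19  I5 finished on MulU
t=20  I5→R2
t=21  issue I6 (MulU)
t=22  I6 read-ops · issue I7 (DivU)
t=23  I7 read-ops
t=25  I6 finished on MulU
t=26  I6→R3
t=30  I7 finished on DivU
t=31  I7→R1

I3 = (3, 12, 14, 15)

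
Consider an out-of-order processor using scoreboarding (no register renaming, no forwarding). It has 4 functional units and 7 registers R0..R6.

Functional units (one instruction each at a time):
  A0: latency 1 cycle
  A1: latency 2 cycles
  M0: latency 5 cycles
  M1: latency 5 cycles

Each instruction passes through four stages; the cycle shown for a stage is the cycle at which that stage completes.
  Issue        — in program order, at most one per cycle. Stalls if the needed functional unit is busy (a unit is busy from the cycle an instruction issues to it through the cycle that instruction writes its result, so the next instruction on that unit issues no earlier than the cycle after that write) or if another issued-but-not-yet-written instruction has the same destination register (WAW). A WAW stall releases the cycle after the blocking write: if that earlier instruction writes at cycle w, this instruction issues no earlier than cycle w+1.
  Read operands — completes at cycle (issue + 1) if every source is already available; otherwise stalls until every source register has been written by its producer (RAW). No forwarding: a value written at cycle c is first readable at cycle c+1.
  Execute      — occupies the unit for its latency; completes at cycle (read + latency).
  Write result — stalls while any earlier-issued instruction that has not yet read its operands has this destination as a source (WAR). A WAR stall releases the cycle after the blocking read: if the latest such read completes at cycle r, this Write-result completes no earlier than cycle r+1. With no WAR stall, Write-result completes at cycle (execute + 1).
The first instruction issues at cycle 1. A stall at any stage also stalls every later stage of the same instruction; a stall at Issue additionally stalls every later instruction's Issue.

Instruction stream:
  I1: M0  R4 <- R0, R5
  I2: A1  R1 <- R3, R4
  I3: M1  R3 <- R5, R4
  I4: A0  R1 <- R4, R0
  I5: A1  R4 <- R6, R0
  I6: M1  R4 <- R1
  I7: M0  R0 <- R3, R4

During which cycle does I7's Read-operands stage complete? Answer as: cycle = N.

[1] I1→M0
[2] I1 RO; I2→A1
[3] I3→M1
[7] I1 EX
[8] I1 WR R4
[9] I2 RO; I3 RO
[11] I2 EX
[12] I2 WR R1
[13] I4→A0
[14] I3 EX; I4 RO; I5→A1
[15] I3 WR R3; I4 EX; I5 RO
[16] I4 WR R1
[17] I5 EX
[18] I5 WR R4
[19] I6→M1
[20] I6 RO; I7→M0
[25] I6 EX
[26] I6 WR R4
[27] I7 RO
[32] I7 EX
[33] I7 WR R0

cycle = 27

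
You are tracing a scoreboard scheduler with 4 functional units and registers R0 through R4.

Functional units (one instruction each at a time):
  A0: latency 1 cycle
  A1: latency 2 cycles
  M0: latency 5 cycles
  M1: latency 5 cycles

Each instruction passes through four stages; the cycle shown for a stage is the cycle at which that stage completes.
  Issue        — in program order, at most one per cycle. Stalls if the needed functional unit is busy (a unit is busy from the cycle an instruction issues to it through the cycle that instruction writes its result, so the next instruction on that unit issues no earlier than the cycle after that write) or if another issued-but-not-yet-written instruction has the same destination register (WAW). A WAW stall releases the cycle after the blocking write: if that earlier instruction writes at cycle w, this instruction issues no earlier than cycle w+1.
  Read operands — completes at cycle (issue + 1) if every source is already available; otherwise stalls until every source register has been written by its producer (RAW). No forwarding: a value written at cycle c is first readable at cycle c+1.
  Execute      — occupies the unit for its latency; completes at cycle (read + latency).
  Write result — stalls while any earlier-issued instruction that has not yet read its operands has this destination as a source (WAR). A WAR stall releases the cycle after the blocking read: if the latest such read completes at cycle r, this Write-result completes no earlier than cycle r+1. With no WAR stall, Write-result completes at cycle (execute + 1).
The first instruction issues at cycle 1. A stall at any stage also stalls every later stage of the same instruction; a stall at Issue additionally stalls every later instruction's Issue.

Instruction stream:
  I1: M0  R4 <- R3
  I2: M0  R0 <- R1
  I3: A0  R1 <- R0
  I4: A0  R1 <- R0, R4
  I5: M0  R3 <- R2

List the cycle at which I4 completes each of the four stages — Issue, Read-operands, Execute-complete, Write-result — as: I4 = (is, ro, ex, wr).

[1] I1 issues→M0
[2] I1 reads
[7] I1 exec-done
[8] I1 writes R4
[9] I2 issues→M0
[10] I2 reads, I3 issues→A0
[15] I2 exec-done
[16] I2 writes R0
[17] I3 reads
[18] I3 exec-done
[19] I3 writes R1
[20] I4 issues→A0
[21] I4 reads, I5 issues→M0
[22] I4 exec-done, I5 reads
[23] I4 writes R1
[27] I5 exec-done
[28] I5 writes R3

I4 = (20, 21, 22, 23)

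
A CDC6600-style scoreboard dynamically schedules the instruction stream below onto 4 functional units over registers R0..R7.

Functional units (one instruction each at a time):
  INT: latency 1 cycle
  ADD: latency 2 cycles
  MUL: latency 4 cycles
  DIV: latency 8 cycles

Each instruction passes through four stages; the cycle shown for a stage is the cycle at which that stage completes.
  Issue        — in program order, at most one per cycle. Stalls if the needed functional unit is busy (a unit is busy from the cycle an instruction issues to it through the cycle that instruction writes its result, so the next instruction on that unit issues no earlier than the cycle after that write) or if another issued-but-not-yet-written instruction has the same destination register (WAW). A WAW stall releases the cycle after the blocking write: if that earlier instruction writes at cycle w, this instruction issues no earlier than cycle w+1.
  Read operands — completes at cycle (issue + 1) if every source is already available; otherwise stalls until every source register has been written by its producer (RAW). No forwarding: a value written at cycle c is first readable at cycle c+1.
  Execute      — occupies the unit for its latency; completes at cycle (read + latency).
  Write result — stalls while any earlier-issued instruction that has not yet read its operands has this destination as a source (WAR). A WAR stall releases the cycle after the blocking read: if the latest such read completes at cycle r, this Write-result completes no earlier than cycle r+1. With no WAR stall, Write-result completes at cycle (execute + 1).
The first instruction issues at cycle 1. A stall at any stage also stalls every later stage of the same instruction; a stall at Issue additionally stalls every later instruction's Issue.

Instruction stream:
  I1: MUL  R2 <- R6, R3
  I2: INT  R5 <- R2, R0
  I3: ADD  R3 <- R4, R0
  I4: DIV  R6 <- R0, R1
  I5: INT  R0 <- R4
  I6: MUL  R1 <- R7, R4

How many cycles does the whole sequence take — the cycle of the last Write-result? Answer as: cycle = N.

cycle 1: issue I1 (MUL)
cycle 2: I1 read-ops · issue I2 (INT)
cycle 3: issue I3 (ADD)
cycle 4: I3 read-ops · issue I4 (DIV)
cycle 5: I4 read-ops
cycle 6: I1 finished on MUL · I3 finished on ADD
cycle 7: I1→R2 · I3→R3
cycle 8: I2 read-ops
cycle 9: I2 finished on INT
cycle 10: I2→R5
cycle 11: issue I5 (INT)
cycle 12: I5 read-ops · issue I6 (MUL)
cycle 13: I4 finished on DIV · I5 finished on INT · I6 read-ops
cycle 14: I4→R6 · I5→R0
cycle 17: I6 finished on MUL
cycle 18: I6→R1

cycle = 18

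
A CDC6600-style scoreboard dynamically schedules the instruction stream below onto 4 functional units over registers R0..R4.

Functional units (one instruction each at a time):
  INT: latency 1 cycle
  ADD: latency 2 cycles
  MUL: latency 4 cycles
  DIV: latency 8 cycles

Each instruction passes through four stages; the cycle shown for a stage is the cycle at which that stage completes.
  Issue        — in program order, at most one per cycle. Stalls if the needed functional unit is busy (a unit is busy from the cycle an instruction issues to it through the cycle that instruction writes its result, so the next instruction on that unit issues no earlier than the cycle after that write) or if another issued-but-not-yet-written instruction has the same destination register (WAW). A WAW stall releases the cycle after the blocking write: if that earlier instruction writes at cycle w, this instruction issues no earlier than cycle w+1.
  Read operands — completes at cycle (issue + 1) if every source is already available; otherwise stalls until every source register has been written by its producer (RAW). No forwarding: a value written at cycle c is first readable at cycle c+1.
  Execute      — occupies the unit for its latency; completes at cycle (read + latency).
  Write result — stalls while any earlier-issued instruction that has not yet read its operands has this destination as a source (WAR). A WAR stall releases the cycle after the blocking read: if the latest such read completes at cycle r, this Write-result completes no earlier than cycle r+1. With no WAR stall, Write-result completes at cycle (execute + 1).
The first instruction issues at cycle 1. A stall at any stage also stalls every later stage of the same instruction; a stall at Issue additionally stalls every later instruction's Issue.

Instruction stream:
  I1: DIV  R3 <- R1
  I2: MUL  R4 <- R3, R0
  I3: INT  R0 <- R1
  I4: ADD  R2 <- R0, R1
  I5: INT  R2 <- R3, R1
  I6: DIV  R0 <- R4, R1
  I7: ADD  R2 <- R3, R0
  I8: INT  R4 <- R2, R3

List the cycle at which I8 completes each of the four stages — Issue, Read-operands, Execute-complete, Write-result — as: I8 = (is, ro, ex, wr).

c1: I1 issues→DIV
c2: I1 reads; I2 issues→MUL
c3: I3 issues→INT
c4: I3 reads; I4 issues→ADD
c5: I3 exec-done
c10: I1 exec-done
c11: I1 writes R3
c12: I2 reads
c13: I3 writes R0
c14: I4 reads
c16: I2 exec-done; I4 exec-done
c17: I2 writes R4; I4 writes R2
c18: I5 issues→INT
c19: I5 reads; I6 issues→DIV
c20: I5 exec-done; I6 reads
c21: I5 writes R2
c22: I7 issues→ADD
c23: I8 issues→INT
c28: I6 exec-done
c29: I6 writes R0
c30: I7 reads
c32: I7 exec-done
c33: I7 writes R2
c34: I8 reads
c35: I8 exec-done
c36: I8 writes R4

I8 = (23, 34, 35, 36)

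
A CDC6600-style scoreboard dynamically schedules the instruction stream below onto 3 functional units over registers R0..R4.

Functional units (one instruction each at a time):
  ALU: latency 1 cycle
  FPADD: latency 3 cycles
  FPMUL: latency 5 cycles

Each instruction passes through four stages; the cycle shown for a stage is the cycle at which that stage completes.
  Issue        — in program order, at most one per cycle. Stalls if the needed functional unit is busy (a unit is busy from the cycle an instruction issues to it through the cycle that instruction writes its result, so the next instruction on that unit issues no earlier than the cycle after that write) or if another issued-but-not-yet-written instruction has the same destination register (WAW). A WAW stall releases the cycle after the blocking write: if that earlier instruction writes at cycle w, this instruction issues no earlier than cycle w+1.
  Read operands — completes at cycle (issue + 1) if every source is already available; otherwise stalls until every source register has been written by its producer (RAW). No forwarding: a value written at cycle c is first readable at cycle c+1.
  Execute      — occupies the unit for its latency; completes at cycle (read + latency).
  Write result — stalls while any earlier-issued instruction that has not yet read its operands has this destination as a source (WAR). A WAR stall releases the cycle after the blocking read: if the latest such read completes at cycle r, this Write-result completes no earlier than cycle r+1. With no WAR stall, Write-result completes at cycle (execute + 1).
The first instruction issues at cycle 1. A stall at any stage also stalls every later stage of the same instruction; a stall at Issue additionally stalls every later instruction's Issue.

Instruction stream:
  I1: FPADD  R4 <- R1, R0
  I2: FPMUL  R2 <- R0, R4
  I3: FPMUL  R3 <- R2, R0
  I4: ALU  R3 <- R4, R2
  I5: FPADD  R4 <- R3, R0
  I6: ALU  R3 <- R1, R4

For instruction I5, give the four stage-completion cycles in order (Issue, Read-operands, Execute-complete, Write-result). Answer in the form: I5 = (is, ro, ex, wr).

1) issue 1, read 2, done 5, write 6
2) issue 2, read 7, done 12, write 13  <RAW R4: wait I1 write@6>
3) issue 14, read 15, done 20, write 21  <struct: FPMUL busy until I2 writes@13>
4) issue 22, read 23, done 24, write 25  <WAW R3: wait I3 write@21>
5) issue 23, read 26, done 29, write 30  <RAW R3: wait I4 write@25>
6) issue 26, read 31, done 32, write 33  <struct: ALU busy until I4 writes@25 / RAW R4: wait I5 write@30>

I5 = (23, 26, 29, 30)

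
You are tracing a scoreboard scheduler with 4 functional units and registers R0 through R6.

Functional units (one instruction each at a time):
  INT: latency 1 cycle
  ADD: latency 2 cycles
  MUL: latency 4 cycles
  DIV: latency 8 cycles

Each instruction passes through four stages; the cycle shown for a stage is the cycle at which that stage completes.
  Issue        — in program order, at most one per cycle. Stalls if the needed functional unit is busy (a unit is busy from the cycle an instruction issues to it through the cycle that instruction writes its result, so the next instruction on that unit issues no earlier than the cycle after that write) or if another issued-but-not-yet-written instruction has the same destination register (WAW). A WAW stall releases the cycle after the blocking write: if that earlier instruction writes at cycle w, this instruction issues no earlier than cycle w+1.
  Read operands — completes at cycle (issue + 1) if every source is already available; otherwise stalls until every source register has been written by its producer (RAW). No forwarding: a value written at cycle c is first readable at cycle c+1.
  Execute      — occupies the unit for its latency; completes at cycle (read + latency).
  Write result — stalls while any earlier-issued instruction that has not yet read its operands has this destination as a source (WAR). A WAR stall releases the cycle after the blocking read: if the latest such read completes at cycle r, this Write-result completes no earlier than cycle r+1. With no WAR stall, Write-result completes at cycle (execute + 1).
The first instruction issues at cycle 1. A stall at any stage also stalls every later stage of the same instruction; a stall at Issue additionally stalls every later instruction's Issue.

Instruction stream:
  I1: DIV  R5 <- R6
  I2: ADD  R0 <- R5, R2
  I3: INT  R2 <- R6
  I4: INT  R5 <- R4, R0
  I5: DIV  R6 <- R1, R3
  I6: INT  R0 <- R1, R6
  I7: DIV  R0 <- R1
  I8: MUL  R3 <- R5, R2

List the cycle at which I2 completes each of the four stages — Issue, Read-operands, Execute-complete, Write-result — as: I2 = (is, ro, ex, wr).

I1: IS=1 RO=2 EX=10 WR=11
I2: IS=2 RO=12 EX=14 WR=15  [RAW R5: wait I1 write@11]
I3: IS=3 RO=4 EX=5 WR=13  [WAR R2: wait I2 read@12]
I4: IS=14 RO=16 EX=17 WR=18  [struct: INT busy until I3 writes@13; RAW R0: wait I2 write@15]
I5: IS=15 RO=16 EX=24 WR=25
I6: IS=19 RO=26 EX=27 WR=28  [struct: INT busy until I4 writes@18; RAW R6: wait I5 write@25]
I7: IS=29 RO=30 EX=38 WR=39  [WAW R0: wait I6 write@28]
I8: IS=30 RO=31 EX=35 WR=36

I2 = (2, 12, 14, 15)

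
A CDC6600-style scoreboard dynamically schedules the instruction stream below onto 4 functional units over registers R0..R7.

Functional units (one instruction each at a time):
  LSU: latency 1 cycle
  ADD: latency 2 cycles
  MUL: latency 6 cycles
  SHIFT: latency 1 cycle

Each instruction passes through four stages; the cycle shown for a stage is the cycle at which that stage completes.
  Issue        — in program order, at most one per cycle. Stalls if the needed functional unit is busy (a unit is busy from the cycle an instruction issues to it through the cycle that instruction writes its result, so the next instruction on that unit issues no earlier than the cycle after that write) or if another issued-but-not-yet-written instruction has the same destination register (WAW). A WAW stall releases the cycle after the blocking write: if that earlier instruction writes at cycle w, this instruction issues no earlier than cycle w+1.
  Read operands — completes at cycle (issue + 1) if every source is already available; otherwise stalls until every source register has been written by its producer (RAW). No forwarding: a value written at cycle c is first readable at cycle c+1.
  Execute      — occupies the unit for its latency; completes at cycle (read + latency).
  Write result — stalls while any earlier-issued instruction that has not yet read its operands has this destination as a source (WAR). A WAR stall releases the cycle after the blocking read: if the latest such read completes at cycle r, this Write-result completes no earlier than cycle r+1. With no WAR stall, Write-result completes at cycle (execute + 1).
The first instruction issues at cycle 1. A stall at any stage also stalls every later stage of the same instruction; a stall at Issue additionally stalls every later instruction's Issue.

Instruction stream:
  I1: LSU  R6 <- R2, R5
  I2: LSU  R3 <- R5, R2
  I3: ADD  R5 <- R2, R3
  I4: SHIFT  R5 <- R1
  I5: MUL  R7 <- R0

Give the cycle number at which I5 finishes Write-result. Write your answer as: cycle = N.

cycle = 22

t=1  I1 issues→LSU
t=2  I1 reads
t=3  I1 exec-done
t=4  I1 writes R6
t=5  I2 issues→LSU
t=6  I2 reads · I3 issues→ADD
t=7  I2 exec-done
t=8  I2 writes R3
t=9  I3 reads
t=11  I3 exec-done
t=12  I3 writes R5
t=13  I4 issues→SHIFT
t=14  I4 reads · I5 issues→MUL
t=15  I4 exec-done · I5 reads
t=16  I4 writes R5
t=21  I5 exec-done
t=22  I5 writes R7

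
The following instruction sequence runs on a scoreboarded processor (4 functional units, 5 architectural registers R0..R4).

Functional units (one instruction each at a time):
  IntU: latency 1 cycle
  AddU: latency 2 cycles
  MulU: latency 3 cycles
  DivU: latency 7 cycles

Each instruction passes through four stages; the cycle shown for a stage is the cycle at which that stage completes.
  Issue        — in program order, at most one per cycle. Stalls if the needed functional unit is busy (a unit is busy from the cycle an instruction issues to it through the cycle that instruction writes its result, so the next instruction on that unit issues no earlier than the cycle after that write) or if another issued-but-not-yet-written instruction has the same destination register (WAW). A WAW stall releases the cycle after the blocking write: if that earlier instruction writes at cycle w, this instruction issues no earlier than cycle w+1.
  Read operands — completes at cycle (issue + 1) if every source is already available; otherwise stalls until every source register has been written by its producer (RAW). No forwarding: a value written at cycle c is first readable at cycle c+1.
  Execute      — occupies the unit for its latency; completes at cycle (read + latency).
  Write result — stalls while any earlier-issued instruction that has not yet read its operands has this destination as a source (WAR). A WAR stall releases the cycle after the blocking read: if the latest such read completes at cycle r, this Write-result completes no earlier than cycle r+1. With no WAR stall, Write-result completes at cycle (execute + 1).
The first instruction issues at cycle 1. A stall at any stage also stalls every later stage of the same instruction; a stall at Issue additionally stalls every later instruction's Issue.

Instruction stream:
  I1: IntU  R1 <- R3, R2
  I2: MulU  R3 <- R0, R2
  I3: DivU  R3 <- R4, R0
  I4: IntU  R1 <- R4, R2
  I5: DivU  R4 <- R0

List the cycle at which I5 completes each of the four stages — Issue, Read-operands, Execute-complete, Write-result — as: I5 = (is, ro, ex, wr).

  I1 | 1 | 2 | 3 | 4
  I2 | 2 | 3 | 6 | 7
  I3 | 8 | 9 | 16 | 17   WAW R3: wait I2 write@7
  I4 | 9 | 10 | 11 | 12
  I5 | 18 | 19 | 26 | 27   struct: DivU busy until I3 writes@17

I5 = (18, 19, 26, 27)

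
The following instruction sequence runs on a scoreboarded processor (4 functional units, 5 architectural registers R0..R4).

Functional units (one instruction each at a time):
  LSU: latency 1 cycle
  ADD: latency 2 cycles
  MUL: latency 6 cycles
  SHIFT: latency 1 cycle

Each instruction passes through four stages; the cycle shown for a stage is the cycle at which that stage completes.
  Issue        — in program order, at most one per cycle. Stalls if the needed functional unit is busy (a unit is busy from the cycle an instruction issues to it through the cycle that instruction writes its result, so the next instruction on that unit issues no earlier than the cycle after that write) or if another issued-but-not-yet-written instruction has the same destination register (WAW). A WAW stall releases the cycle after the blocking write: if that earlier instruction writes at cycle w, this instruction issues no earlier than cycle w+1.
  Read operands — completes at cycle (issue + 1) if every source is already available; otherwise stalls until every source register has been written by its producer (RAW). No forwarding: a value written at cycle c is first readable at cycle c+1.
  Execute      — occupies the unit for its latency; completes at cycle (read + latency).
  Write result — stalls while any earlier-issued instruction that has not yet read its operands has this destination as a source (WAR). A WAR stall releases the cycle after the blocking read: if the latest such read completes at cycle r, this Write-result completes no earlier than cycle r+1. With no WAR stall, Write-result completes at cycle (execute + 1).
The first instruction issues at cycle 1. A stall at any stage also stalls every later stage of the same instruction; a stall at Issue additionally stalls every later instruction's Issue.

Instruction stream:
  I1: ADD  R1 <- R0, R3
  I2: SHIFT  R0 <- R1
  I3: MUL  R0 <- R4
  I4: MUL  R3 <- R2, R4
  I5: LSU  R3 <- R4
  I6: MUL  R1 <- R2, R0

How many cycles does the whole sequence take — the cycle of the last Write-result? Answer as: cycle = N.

t=1  I1→ADD
t=2  I1 RO; I2→SHIFT
t=4  I1 EX
t=5  I1 WR R1
t=6  I2 RO
t=7  I2 EX
t=8  I2 WR R0
t=9  I3→MUL
t=10  I3 RO
t=16  I3 EX
t=17  I3 WR R0
t=18  I4→MUL
t=19  I4 RO
t=25  I4 EX
t=26  I4 WR R3
t=27  I5→LSU
t=28  I5 RO; I6→MUL
t=29  I5 EX; I6 RO
t=30  I5 WR R3
t=35  I6 EX
t=36  I6 WR R1

cycle = 36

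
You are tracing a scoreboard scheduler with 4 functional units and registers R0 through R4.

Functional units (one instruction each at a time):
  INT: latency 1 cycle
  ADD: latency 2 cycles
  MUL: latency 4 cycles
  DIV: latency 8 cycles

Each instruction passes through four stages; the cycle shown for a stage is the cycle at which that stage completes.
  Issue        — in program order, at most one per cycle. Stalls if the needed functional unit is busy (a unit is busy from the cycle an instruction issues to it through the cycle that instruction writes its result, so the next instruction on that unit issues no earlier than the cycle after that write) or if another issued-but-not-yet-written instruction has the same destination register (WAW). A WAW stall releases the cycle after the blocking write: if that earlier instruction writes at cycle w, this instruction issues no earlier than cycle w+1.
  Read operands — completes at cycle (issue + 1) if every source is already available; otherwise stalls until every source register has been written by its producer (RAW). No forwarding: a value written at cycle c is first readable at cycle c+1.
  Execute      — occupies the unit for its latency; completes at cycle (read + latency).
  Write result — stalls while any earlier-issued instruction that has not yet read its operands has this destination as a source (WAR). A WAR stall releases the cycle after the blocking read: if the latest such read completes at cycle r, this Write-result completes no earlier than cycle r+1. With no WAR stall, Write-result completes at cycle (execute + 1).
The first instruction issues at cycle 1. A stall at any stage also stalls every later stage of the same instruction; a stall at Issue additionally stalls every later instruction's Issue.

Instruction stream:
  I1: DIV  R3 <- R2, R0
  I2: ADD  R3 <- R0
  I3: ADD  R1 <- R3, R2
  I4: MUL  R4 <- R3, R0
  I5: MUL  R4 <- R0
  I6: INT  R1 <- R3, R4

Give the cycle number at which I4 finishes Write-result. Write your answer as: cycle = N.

I1 -> (1, 2, 10, 11)
I2 -> (12, 13, 15, 16)  // WAW R3: wait I1 write@11
I3 -> (17, 18, 20, 21)  // struct: ADD busy until I2 writes@16
I4 -> (18, 19, 23, 24)
I5 -> (25, 26, 30, 31)  // struct: MUL busy until I4 writes@24
I6 -> (26, 32, 33, 34)  // RAW R4: wait I5 write@31

cycle = 24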